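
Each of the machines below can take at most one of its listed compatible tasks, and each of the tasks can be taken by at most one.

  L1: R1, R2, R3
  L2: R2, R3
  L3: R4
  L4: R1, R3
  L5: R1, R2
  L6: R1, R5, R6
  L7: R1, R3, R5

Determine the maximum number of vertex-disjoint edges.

6

Unit-capacity flow: source→left, listed edges, right→sink; max matching = max flow.
Augmenting path L1→R1 (+1); matched 1.
Augmenting path L2→R2 (+1); matched 2.
Augmenting path L3→R4 (+1); matched 3.
Augmenting path L4→R3 (+1); matched 4.
Augmenting path L6→R5 (+1); matched 5.
Augmenting path L7→R5→L6→R6 (+1); matched 6.
No augmenting path remains; maximum matching = 6.
König certificate: {L3, L6, L7, R1, R2, R3} is a vertex cover of size 6 (every listed pair touches it), so no matching can be larger.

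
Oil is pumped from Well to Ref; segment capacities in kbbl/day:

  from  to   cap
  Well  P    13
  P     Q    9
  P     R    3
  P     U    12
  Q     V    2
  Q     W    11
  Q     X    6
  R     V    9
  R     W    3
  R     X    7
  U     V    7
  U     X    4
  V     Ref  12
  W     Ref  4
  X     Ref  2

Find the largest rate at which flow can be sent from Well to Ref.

13

Augment Well→P→Q→V→Ref: bottleneck 2, flow now 2.
Augment Well→P→Q→W→Ref: bottleneck 4, flow now 6.
Augment Well→P→Q→X→Ref: bottleneck 2, flow now 8.
Augment Well→P→R→V→Ref: bottleneck 3, flow now 11.
Augment Well→P→U→V→Ref: bottleneck 2, flow now 13.
No augmenting path remains; maximum flow = 13.
In the residual graph, reachable from Well: {Well}.
Min-cut edges: Well→P (13); capacity 13 = 13.
This cut is saturated, so no flow can exceed 13.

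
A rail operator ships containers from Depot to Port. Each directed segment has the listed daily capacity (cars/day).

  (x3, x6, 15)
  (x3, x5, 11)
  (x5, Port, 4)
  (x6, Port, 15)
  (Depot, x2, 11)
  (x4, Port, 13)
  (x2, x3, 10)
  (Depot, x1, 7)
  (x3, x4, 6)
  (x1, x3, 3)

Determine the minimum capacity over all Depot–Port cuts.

13

Augment Depot→x1→x3→x4→Port: bottleneck 3, flow now 3.
Augment Depot→x2→x3→x4→Port: bottleneck 3, flow now 6.
Augment Depot→x2→x3→x5→Port: bottleneck 4, flow now 10.
Augment Depot→x2→x3→x6→Port: bottleneck 3, flow now 13.
No augmenting path remains; maximum flow = 13.
By max-flow min-cut, the minimum cut capacity equals the max flow.
In the residual graph, reachable from Depot: {Depot, x1, x2}.
Min-cut edges: x1→x3 (3), x2→x3 (10); capacity 3 + 10 = 13.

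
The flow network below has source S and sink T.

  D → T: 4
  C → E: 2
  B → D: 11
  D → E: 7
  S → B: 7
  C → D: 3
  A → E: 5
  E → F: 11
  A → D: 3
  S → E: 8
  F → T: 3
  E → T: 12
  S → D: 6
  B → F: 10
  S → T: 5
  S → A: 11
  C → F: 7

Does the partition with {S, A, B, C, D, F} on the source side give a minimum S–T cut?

Given cut capacity: 8 + 5 + 5 + 2 + 7 + 4 + 3 = 34.
Augment S→T: bottleneck 5, flow now 5.
Augment S→D→T: bottleneck 4, flow now 9.
Augment S→E→T: bottleneck 8, flow now 17.
Augment S→A→E→T: bottleneck 4, flow now 21.
Augment S→B→F→T: bottleneck 3, flow now 24.
No augmenting path remains; maximum flow = 24.
In the residual graph, reachable from S: {S, A, B, D, E, F}.
Min-cut edges: S→T (5), D→T (4), E→T (12), F→T (3); capacity 5 + 4 + 12 + 3 = 24.
Cut capacity 34 exceeds the max flow 24, so it is not minimum.

No — its capacity is 34, but the minimum cut has capacity 24.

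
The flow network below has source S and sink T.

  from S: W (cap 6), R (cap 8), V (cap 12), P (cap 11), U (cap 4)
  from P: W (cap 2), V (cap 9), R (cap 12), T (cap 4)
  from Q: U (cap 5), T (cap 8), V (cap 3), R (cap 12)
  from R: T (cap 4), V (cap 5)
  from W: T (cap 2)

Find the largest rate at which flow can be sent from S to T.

Augment S→P→T: bottleneck 4, flow now 4.
Augment S→R→T: bottleneck 4, flow now 8.
Augment S→W→T: bottleneck 2, flow now 10.
No augmenting path remains; maximum flow = 10.
In the residual graph, reachable from S: {S, P, R, U, V, W}.
Min-cut edges: P→T (4), R→T (4), W→T (2); capacity 4 + 4 + 2 = 10.
This cut is saturated, so no flow can exceed 10.

10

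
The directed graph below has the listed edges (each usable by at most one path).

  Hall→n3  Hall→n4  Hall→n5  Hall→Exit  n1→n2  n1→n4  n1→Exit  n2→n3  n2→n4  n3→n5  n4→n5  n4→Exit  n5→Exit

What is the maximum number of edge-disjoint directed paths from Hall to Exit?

3

Assign every edge capacity 1; by Menger, the answer equals the max flow.
Path Hall→Exit (+1); total 1.
Path Hall→n4→Exit (+1); total 2.
Path Hall→n5→Exit (+1); total 3.
No residual Hall→Exit path; max flow = 3.
Certifying cut of size 3: {Hall→Exit, Hall→n4, n5→Exit}.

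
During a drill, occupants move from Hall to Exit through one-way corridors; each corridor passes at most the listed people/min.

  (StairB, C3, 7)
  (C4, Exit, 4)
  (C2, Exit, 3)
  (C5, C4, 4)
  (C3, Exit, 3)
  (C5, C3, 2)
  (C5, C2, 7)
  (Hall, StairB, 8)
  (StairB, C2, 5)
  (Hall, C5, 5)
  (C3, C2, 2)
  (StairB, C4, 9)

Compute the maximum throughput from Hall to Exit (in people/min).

10

Augment Hall→C5→C3→Exit: bottleneck 2, flow now 2.
Augment Hall→C5→C4→Exit: bottleneck 3, flow now 5.
Augment Hall→StairB→C3→Exit: bottleneck 1, flow now 6.
Augment Hall→StairB→C4→Exit: bottleneck 1, flow now 7.
Augment Hall→StairB→C2→Exit: bottleneck 3, flow now 10.
No augmenting path remains; maximum flow = 10.
In the residual graph, reachable from Hall: {Hall, C5, StairB, C3, C4, C2}.
Min-cut edges: C3→Exit (3), C4→Exit (4), C2→Exit (3); capacity 3 + 4 + 3 = 10.
This cut is saturated, so no flow can exceed 10.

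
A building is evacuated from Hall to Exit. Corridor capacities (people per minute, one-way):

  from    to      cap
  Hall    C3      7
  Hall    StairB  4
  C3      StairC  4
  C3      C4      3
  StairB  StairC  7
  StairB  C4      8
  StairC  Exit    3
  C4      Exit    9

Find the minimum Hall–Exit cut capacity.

Augment Hall→C3→StairC→Exit: bottleneck 3, flow now 3.
Augment Hall→C3→C4→Exit: bottleneck 3, flow now 6.
Augment Hall→StairB→C4→Exit: bottleneck 4, flow now 10.
No augmenting path remains; maximum flow = 10.
By max-flow min-cut, the minimum cut capacity equals the max flow.
In the residual graph, reachable from Hall: {Hall, C3, StairC}.
Min-cut edges: Hall→StairB (4), C3→C4 (3), StairC→Exit (3); capacity 4 + 3 + 3 = 10.

10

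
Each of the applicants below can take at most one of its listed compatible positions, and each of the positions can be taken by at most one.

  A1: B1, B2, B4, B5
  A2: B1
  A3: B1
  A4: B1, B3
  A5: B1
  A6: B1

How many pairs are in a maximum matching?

3

Unit-capacity flow: source→left, listed edges, right→sink; max matching = max flow.
Augmenting path A1→B1 (+1); matched 1.
Augmenting path A4→B3 (+1); matched 2.
Augmenting path A2→B1→A1→B2 (+1); matched 3.
No augmenting path remains; maximum matching = 3.
König certificate: {A1, A4, B1} is a vertex cover of size 3 (every listed pair touches it), so no matching can be larger.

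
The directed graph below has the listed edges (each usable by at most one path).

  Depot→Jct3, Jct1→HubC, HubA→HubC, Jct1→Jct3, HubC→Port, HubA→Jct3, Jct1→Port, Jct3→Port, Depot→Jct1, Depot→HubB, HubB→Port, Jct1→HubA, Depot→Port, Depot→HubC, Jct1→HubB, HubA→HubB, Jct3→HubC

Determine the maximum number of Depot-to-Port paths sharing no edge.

Assign every edge capacity 1; by Menger, the answer equals the max flow.
Path Depot→Port (+1); total 1.
Path Depot→Jct1→Port (+1); total 2.
Path Depot→HubB→Port (+1); total 3.
Path Depot→Jct3→Port (+1); total 4.
Path Depot→HubC→Port (+1); total 5.
No residual Depot→Port path; max flow = 5.
Certifying cut of size 5: {Depot→HubB, Depot→HubC, Depot→Jct1, Depot→Jct3, Depot→Port}.

5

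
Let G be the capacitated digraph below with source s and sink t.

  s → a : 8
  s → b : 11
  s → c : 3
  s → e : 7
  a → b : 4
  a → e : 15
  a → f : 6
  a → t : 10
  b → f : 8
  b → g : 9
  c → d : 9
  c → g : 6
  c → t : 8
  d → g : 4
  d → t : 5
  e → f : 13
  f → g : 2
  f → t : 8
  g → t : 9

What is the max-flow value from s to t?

28

Augment s→a→t: bottleneck 8, flow now 8.
Augment s→c→t: bottleneck 3, flow now 11.
Augment s→b→f→t: bottleneck 8, flow now 19.
Augment s→b→g→t: bottleneck 3, flow now 22.
Augment s→e→f→g→t: bottleneck 2, flow now 24.
Augment s→e→f→b→g→t: bottleneck 4, flow now 28. (uses reverse residual edge)
No augmenting path remains; maximum flow = 28.
In the residual graph, reachable from s: {s, b, e, f, g}.
Min-cut edges: s→a (8), s→c (3), f→t (8), g→t (9); capacity 8 + 3 + 8 + 9 = 28.
This cut is saturated, so no flow can exceed 28.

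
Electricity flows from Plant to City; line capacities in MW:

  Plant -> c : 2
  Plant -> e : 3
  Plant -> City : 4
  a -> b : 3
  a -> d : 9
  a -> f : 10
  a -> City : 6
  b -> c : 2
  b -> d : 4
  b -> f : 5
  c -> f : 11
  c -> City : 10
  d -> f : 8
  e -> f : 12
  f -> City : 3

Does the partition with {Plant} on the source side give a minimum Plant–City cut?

Yes — it is a minimum cut (capacity 9).

Given cut capacity: 2 + 3 + 4 = 9.
Augment Plant→City: bottleneck 4, flow now 4.
Augment Plant→c→City: bottleneck 2, flow now 6.
Augment Plant→e→f→City: bottleneck 3, flow now 9.
No augmenting path remains; maximum flow = 9.
Cut capacity 9 equals the max flow, so it is a minimum cut.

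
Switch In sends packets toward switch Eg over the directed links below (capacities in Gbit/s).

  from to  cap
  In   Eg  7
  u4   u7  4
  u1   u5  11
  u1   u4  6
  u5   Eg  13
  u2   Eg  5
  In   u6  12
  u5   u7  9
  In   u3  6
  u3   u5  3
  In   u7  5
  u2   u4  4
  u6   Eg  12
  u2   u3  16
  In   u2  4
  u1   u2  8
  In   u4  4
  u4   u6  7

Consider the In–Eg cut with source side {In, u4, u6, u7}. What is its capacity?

Edges leaving {In, u4, u6, u7}: In→u2 (4), In→u3 (6), In→Eg (7), u6→Eg (12).
Cut capacity = 4 + 6 + 7 + 12 = 29.

29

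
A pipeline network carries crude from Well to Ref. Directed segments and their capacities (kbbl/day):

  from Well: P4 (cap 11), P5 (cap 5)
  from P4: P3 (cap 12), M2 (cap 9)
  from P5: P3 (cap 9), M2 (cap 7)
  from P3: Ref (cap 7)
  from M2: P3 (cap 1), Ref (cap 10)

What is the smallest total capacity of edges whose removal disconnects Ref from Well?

16

Augment Well→P4→P3→Ref: bottleneck 7, flow now 7.
Augment Well→P4→M2→Ref: bottleneck 4, flow now 11.
Augment Well→P5→M2→Ref: bottleneck 5, flow now 16.
No augmenting path remains; maximum flow = 16.
By max-flow min-cut, the minimum cut capacity equals the max flow.
In the residual graph, reachable from Well: {Well}.
Min-cut edges: Well→P4 (11), Well→P5 (5); capacity 11 + 5 = 16.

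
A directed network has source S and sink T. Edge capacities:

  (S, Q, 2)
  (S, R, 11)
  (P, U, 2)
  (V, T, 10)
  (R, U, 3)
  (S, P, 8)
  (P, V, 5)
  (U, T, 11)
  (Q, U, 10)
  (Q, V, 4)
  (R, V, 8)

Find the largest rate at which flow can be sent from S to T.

Augment S→P→U→T: bottleneck 2, flow now 2.
Augment S→P→V→T: bottleneck 5, flow now 7.
Augment S→Q→U→T: bottleneck 2, flow now 9.
Augment S→R→U→T: bottleneck 3, flow now 12.
Augment S→R→V→T: bottleneck 5, flow now 17.
No augmenting path remains; maximum flow = 17.
In the residual graph, reachable from S: {S, P, R, V}.
Min-cut edges: S→Q (2), P→U (2), R→U (3), V→T (10); capacity 2 + 2 + 3 + 10 = 17.
This cut is saturated, so no flow can exceed 17.

17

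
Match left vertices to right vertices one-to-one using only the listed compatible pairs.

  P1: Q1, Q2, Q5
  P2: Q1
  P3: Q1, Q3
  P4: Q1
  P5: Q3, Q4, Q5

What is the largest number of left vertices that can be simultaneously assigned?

4

Unit-capacity flow: source→left, listed edges, right→sink; max matching = max flow.
Augmenting path P1→Q1 (+1); matched 1.
Augmenting path P3→Q3 (+1); matched 2.
Augmenting path P5→Q4 (+1); matched 3.
Augmenting path P2→Q1→P1→Q2 (+1); matched 4.
No augmenting path remains; maximum matching = 4.
König certificate: {P1, P3, P5, Q1} is a vertex cover of size 4 (every listed pair touches it), so no matching can be larger.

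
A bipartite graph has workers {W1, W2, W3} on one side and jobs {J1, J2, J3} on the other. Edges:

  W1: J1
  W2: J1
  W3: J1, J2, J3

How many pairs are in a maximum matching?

Unit-capacity flow: source→left, listed edges, right→sink; max matching = max flow.
Augmenting path W1→J1 (+1); matched 1.
Augmenting path W3→J2 (+1); matched 2.
No augmenting path remains; maximum matching = 2.
König certificate: {W3, J1} is a vertex cover of size 2 (every listed pair touches it), so no matching can be larger.

2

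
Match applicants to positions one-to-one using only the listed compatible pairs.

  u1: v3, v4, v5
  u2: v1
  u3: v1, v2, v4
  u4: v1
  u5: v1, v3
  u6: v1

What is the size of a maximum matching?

Unit-capacity flow: source→left, listed edges, right→sink; max matching = max flow.
Augmenting path u1→v3 (+1); matched 1.
Augmenting path u2→v1 (+1); matched 2.
Augmenting path u3→v2 (+1); matched 3.
Augmenting path u5→v3→u1→v4 (+1); matched 4.
No augmenting path remains; maximum matching = 4.
König certificate: {u1, u3, u5, v1} is a vertex cover of size 4 (every listed pair touches it), so no matching can be larger.

4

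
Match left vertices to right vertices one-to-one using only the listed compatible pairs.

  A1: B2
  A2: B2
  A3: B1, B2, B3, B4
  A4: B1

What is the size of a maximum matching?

Unit-capacity flow: source→left, listed edges, right→sink; max matching = max flow.
Augmenting path A1→B2 (+1); matched 1.
Augmenting path A3→B1 (+1); matched 2.
Augmenting path A4→B1→A3→B3 (+1); matched 3.
No augmenting path remains; maximum matching = 3.
König certificate: {A3, A4, B2} is a vertex cover of size 3 (every listed pair touches it), so no matching can be larger.

3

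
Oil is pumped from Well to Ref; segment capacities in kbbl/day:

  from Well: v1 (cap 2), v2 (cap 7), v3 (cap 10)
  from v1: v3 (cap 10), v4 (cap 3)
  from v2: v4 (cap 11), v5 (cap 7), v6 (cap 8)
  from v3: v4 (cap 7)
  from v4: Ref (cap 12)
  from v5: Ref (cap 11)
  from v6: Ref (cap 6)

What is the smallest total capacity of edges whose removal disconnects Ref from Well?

Augment Well→v1→v4→Ref: bottleneck 2, flow now 2.
Augment Well→v2→v4→Ref: bottleneck 7, flow now 9.
Augment Well→v3→v4→Ref: bottleneck 3, flow now 12.
Augment Well→v3→v4→v2→v5→Ref: bottleneck 4, flow now 16. (uses reverse residual edge)
No augmenting path remains; maximum flow = 16.
By max-flow min-cut, the minimum cut capacity equals the max flow.
In the residual graph, reachable from Well: {Well, v3}.
Min-cut edges: Well→v1 (2), Well→v2 (7), v3→v4 (7); capacity 2 + 7 + 7 = 16.

16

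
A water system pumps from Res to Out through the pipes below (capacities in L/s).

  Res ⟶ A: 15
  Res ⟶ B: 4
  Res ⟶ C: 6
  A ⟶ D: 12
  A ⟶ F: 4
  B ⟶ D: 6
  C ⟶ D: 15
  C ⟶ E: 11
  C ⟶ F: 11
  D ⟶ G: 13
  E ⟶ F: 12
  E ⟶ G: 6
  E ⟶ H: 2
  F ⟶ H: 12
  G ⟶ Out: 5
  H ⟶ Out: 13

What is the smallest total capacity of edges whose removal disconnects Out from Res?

Augment Res→A→D→G→Out: bottleneck 5, flow now 5.
Augment Res→A→F→H→Out: bottleneck 4, flow now 9.
Augment Res→C→E→H→Out: bottleneck 2, flow now 11.
Augment Res→C→F→H→Out: bottleneck 4, flow now 15.
No augmenting path remains; maximum flow = 15.
By max-flow min-cut, the minimum cut capacity equals the max flow.
In the residual graph, reachable from Res: {Res, A, B, D, G}.
Min-cut edges: Res→C (6), A→F (4), G→Out (5); capacity 6 + 4 + 5 = 15.

15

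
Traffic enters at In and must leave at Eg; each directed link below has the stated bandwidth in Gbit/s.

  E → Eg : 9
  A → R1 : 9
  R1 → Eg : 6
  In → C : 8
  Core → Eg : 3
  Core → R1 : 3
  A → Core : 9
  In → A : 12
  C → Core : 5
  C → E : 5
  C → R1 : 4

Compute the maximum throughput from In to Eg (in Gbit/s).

Augment In→C→R1→Eg: bottleneck 4, flow now 4.
Augment In→C→E→Eg: bottleneck 4, flow now 8.
Augment In→A→R1→Eg: bottleneck 2, flow now 10.
Augment In→A→Core→Eg: bottleneck 3, flow now 13.
Augment In→A→R1→C→E→Eg: bottleneck 1, flow now 14. (uses reverse residual edge)
No augmenting path remains; maximum flow = 14.
In the residual graph, reachable from In: {In, C, A, R1, Core}.
Min-cut edges: C→E (5), R1→Eg (6), Core→Eg (3); capacity 5 + 6 + 3 = 14.
This cut is saturated, so no flow can exceed 14.

14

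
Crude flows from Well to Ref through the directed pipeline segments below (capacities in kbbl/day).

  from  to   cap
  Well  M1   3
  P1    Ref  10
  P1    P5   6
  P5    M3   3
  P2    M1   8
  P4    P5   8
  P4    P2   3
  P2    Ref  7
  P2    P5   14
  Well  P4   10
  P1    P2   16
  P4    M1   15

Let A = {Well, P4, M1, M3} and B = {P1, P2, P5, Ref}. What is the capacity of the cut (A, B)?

11

Edges leaving {Well, P4, M1, M3}: P4→P2 (3), P4→P5 (8).
Cut capacity = 3 + 8 = 11.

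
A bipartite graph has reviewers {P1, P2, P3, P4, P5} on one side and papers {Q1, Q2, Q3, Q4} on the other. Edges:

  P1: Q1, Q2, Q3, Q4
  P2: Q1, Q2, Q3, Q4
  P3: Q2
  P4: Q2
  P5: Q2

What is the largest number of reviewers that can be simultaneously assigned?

3

Unit-capacity flow: source→left, listed edges, right→sink; max matching = max flow.
Augmenting path P1→Q1 (+1); matched 1.
Augmenting path P2→Q2 (+1); matched 2.
Augmenting path P3→Q2→P2→Q3 (+1); matched 3.
No augmenting path remains; maximum matching = 3.
König certificate: {P1, P2, Q2} is a vertex cover of size 3 (every listed pair touches it), so no matching can be larger.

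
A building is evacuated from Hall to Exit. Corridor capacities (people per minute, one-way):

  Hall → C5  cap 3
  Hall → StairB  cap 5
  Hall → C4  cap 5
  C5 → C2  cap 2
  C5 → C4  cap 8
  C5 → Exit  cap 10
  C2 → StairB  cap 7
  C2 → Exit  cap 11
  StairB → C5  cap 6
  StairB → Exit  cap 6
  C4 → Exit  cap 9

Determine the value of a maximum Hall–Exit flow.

13

Augment Hall→C5→Exit: bottleneck 3, flow now 3.
Augment Hall→StairB→Exit: bottleneck 5, flow now 8.
Augment Hall→C4→Exit: bottleneck 5, flow now 13.
No augmenting path remains; maximum flow = 13.
In the residual graph, reachable from Hall: {Hall}.
Min-cut edges: Hall→C5 (3), Hall→StairB (5), Hall→C4 (5); capacity 3 + 5 + 5 = 13.
This cut is saturated, so no flow can exceed 13.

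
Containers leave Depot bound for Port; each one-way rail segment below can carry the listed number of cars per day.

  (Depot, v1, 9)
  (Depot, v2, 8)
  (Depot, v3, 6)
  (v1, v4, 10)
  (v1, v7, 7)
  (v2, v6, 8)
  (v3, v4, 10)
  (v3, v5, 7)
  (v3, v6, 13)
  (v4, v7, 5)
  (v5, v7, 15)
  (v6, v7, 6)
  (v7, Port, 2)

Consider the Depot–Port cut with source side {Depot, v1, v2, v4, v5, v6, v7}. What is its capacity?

Edges leaving {Depot, v1, v2, v4, v5, v6, v7}: Depot→v3 (6), v7→Port (2).
Cut capacity = 6 + 2 = 8.

8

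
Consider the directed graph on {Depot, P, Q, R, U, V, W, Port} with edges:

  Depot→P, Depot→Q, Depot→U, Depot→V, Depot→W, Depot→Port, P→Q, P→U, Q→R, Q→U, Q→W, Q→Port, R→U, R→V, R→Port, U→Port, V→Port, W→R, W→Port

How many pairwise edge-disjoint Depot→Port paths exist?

Assign every edge capacity 1; by Menger, the answer equals the max flow.
Path Depot→Port (+1); total 1.
Path Depot→Q→Port (+1); total 2.
Path Depot→U→Port (+1); total 3.
Path Depot→V→Port (+1); total 4.
Path Depot→W→Port (+1); total 5.
Path Depot→P→Q→R→Port (+1); total 6.
No residual Depot→Port path; max flow = 6.
Certifying cut of size 6: {Depot→P, Depot→Port, Depot→Q, Depot→U, Depot→V, Depot→W}.

6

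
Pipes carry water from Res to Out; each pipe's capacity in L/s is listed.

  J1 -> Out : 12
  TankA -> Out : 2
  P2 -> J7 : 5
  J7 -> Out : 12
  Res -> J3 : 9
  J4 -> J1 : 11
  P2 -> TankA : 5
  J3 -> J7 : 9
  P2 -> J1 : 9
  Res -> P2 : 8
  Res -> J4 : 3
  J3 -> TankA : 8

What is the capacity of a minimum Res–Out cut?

Augment Res→J3→J7→Out: bottleneck 9, flow now 9.
Augment Res→P2→J7→Out: bottleneck 3, flow now 12.
Augment Res→P2→TankA→Out: bottleneck 2, flow now 14.
Augment Res→P2→J1→Out: bottleneck 3, flow now 17.
Augment Res→J4→J1→Out: bottleneck 3, flow now 20.
No augmenting path remains; maximum flow = 20.
By max-flow min-cut, the minimum cut capacity equals the max flow.
In the residual graph, reachable from Res: {Res}.
Min-cut edges: Res→J3 (9), Res→P2 (8), Res→J4 (3); capacity 9 + 8 + 3 = 20.

20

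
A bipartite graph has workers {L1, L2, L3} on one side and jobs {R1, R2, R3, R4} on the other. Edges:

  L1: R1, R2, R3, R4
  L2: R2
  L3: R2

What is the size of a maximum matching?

Unit-capacity flow: source→left, listed edges, right→sink; max matching = max flow.
Augmenting path L1→R1 (+1); matched 1.
Augmenting path L2→R2 (+1); matched 2.
No augmenting path remains; maximum matching = 2.
König certificate: {L1, R2} is a vertex cover of size 2 (every listed pair touches it), so no matching can be larger.

2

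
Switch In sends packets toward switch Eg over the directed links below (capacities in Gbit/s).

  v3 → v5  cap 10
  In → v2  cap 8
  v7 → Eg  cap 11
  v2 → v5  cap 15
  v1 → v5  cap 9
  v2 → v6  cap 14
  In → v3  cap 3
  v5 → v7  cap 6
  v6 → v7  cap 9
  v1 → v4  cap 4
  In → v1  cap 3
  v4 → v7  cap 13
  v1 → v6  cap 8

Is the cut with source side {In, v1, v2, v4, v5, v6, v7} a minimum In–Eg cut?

No — its capacity is 14, but the minimum cut has capacity 11.

Given cut capacity: 3 + 11 = 14.
Augment In→v1→v4→v7→Eg: bottleneck 3, flow now 3.
Augment In→v2→v5→v7→Eg: bottleneck 6, flow now 9.
Augment In→v2→v6→v7→Eg: bottleneck 2, flow now 11.
No augmenting path remains; maximum flow = 11.
In the residual graph, reachable from In: {In, v1, v2, v3, v4, v5, v6, v7}.
Min-cut edges: v7→Eg (11); capacity 11 = 11.
Cut capacity 14 exceeds the max flow 11, so it is not minimum.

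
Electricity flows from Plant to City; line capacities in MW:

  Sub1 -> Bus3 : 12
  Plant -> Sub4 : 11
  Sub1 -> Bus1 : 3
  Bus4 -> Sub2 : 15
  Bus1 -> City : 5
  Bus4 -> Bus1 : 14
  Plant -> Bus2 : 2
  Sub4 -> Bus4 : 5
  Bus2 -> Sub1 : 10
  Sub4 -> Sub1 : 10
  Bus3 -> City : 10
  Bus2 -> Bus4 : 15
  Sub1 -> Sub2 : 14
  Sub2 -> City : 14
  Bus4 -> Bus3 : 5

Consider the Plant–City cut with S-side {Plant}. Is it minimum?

Given cut capacity: 11 + 2 = 13.
Augment Plant→Sub4→Bus4→Bus1→City: bottleneck 5, flow now 5.
Augment Plant→Sub4→Sub1→Sub2→City: bottleneck 6, flow now 11.
Augment Plant→Bus2→Bus4→Sub2→City: bottleneck 2, flow now 13.
No augmenting path remains; maximum flow = 13.
Cut capacity 13 equals the max flow, so it is a minimum cut.

Yes — it is a minimum cut (capacity 13).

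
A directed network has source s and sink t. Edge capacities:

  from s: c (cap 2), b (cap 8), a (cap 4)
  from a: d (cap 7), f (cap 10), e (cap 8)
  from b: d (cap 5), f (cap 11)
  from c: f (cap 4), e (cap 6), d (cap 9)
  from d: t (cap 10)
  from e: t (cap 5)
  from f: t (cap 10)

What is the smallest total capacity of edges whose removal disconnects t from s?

Augment s→a→d→t: bottleneck 4, flow now 4.
Augment s→b→d→t: bottleneck 5, flow now 9.
Augment s→b→f→t: bottleneck 3, flow now 12.
Augment s→c→d→t: bottleneck 1, flow now 13.
Augment s→c→e→t: bottleneck 1, flow now 14.
No augmenting path remains; maximum flow = 14.
By max-flow min-cut, the minimum cut capacity equals the max flow.
In the residual graph, reachable from s: {s}.
Min-cut edges: s→a (4), s→b (8), s→c (2); capacity 4 + 8 + 2 = 14.

14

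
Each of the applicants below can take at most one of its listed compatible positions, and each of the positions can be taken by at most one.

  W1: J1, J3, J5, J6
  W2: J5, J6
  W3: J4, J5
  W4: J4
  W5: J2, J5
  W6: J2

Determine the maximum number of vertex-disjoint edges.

5

Unit-capacity flow: source→left, listed edges, right→sink; max matching = max flow.
Augmenting path W1→J1 (+1); matched 1.
Augmenting path W2→J5 (+1); matched 2.
Augmenting path W3→J4 (+1); matched 3.
Augmenting path W5→J2 (+1); matched 4.
Augmenting path W4→J4→W3→J5→W2→J6 (+1); matched 5.
No augmenting path remains; maximum matching = 5.
König certificate: {W1, W2, J2, J4, J5} is a vertex cover of size 5 (every listed pair touches it), so no matching can be larger.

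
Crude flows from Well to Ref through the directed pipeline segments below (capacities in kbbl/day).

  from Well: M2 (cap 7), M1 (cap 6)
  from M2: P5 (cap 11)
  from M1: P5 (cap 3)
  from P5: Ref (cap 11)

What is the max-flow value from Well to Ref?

Augment Well→M2→P5→Ref: bottleneck 7, flow now 7.
Augment Well→M1→P5→Ref: bottleneck 3, flow now 10.
No augmenting path remains; maximum flow = 10.
In the residual graph, reachable from Well: {Well, M1}.
Min-cut edges: Well→M2 (7), M1→P5 (3); capacity 7 + 3 = 10.
This cut is saturated, so no flow can exceed 10.

10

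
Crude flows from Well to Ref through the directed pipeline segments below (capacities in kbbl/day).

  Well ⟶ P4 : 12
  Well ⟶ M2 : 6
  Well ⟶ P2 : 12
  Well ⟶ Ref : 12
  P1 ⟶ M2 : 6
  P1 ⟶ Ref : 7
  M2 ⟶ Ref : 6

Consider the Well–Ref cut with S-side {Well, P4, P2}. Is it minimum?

Given cut capacity: 6 + 12 = 18.
Augment Well→Ref: bottleneck 12, flow now 12.
Augment Well→M2→Ref: bottleneck 6, flow now 18.
No augmenting path remains; maximum flow = 18.
Cut capacity 18 equals the max flow, so it is a minimum cut.

Yes — it is a minimum cut (capacity 18).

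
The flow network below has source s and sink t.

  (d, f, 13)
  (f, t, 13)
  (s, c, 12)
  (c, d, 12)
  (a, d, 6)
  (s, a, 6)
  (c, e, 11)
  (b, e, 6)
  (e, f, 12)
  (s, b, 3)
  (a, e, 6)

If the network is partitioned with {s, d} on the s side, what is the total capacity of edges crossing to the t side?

Edges leaving {s, d}: s→a (6), s→b (3), s→c (12), d→f (13).
Cut capacity = 6 + 3 + 12 + 13 = 34.

34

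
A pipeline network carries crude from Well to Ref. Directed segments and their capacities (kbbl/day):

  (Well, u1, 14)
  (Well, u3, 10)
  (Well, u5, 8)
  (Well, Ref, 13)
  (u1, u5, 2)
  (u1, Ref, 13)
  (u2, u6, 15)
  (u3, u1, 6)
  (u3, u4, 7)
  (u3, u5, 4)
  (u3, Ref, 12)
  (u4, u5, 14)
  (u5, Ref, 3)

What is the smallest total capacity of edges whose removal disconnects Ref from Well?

Augment Well→Ref: bottleneck 13, flow now 13.
Augment Well→u1→Ref: bottleneck 13, flow now 26.
Augment Well→u3→Ref: bottleneck 10, flow now 36.
Augment Well→u5→Ref: bottleneck 3, flow now 39.
No augmenting path remains; maximum flow = 39.
By max-flow min-cut, the minimum cut capacity equals the max flow.
In the residual graph, reachable from Well: {Well, u1, u5}.
Min-cut edges: Well→u3 (10), Well→Ref (13), u1→Ref (13), u5→Ref (3); capacity 10 + 13 + 13 + 3 = 39.

39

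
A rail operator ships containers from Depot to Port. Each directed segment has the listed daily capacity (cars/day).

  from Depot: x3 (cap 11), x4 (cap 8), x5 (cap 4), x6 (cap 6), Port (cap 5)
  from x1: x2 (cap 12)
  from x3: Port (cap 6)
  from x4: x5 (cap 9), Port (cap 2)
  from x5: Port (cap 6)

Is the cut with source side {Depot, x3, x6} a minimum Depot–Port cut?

Given cut capacity: 8 + 4 + 5 + 6 = 23.
Augment Depot→Port: bottleneck 5, flow now 5.
Augment Depot→x3→Port: bottleneck 6, flow now 11.
Augment Depot→x4→Port: bottleneck 2, flow now 13.
Augment Depot→x5→Port: bottleneck 4, flow now 17.
Augment Depot→x4→x5→Port: bottleneck 2, flow now 19.
No augmenting path remains; maximum flow = 19.
In the residual graph, reachable from Depot: {Depot, x3, x4, x5, x6}.
Min-cut edges: Depot→Port (5), x3→Port (6), x4→Port (2), x5→Port (6); capacity 5 + 6 + 2 + 6 = 19.
Cut capacity 23 exceeds the max flow 19, so it is not minimum.

No — its capacity is 23, but the minimum cut has capacity 19.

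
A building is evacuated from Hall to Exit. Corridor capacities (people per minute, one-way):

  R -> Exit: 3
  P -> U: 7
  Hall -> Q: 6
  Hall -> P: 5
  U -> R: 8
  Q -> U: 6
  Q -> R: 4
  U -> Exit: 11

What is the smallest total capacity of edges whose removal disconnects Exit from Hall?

Augment Hall→P→U→Exit: bottleneck 5, flow now 5.
Augment Hall→Q→R→Exit: bottleneck 3, flow now 8.
Augment Hall→Q→U→Exit: bottleneck 3, flow now 11.
No augmenting path remains; maximum flow = 11.
By max-flow min-cut, the minimum cut capacity equals the max flow.
In the residual graph, reachable from Hall: {Hall}.
Min-cut edges: Hall→P (5), Hall→Q (6); capacity 5 + 6 = 11.

11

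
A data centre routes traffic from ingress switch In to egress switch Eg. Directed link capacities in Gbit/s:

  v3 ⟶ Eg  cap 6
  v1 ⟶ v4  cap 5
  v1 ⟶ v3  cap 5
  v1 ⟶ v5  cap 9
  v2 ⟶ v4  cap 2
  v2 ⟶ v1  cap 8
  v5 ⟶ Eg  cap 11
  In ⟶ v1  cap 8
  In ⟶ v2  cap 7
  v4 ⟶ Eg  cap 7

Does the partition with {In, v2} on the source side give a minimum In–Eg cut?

Given cut capacity: 8 + 8 + 2 = 18.
Augment In→v1→v3→Eg: bottleneck 5, flow now 5.
Augment In→v1→v4→Eg: bottleneck 3, flow now 8.
Augment In→v2→v4→Eg: bottleneck 2, flow now 10.
Augment In→v2→v1→v4→Eg: bottleneck 2, flow now 12.
Augment In→v2→v1→v5→Eg: bottleneck 3, flow now 15.
No augmenting path remains; maximum flow = 15.
In the residual graph, reachable from In: {In}.
Min-cut edges: In→v1 (8), In→v2 (7); capacity 8 + 7 = 15.
Cut capacity 18 exceeds the max flow 15, so it is not minimum.

No — its capacity is 18, but the minimum cut has capacity 15.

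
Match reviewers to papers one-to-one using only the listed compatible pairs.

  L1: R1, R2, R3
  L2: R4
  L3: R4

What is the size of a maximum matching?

2

Unit-capacity flow: source→left, listed edges, right→sink; max matching = max flow.
Augmenting path L1→R1 (+1); matched 1.
Augmenting path L2→R4 (+1); matched 2.
No augmenting path remains; maximum matching = 2.
König certificate: {L1, R4} is a vertex cover of size 2 (every listed pair touches it), so no matching can be larger.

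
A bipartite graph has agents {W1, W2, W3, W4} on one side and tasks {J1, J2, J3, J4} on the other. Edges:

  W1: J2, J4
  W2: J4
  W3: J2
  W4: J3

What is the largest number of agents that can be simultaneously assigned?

Unit-capacity flow: source→left, listed edges, right→sink; max matching = max flow.
Augmenting path W1→J2 (+1); matched 1.
Augmenting path W2→J4 (+1); matched 2.
Augmenting path W4→J3 (+1); matched 3.
No augmenting path remains; maximum matching = 3.
König certificate: {W4, J2, J4} is a vertex cover of size 3 (every listed pair touches it), so no matching can be larger.

3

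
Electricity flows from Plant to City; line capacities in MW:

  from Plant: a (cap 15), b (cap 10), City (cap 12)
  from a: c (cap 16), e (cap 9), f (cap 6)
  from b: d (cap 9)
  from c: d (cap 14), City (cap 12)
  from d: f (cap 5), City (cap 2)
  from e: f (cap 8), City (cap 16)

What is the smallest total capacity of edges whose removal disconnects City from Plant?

29

Augment Plant→City: bottleneck 12, flow now 12.
Augment Plant→a→c→City: bottleneck 12, flow now 24.
Augment Plant→a→e→City: bottleneck 3, flow now 27.
Augment Plant→b→d→City: bottleneck 2, flow now 29.
No augmenting path remains; maximum flow = 29.
By max-flow min-cut, the minimum cut capacity equals the max flow.
In the residual graph, reachable from Plant: {Plant, b, d, f}.
Min-cut edges: Plant→a (15), Plant→City (12), d→City (2); capacity 15 + 12 + 2 = 29.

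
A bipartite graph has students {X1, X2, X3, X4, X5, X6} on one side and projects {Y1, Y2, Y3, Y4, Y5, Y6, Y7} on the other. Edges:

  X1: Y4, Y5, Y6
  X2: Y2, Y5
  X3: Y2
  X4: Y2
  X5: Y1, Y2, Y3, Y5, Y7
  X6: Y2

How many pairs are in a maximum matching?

4

Unit-capacity flow: source→left, listed edges, right→sink; max matching = max flow.
Augmenting path X1→Y4 (+1); matched 1.
Augmenting path X2→Y2 (+1); matched 2.
Augmenting path X5→Y1 (+1); matched 3.
Augmenting path X3→Y2→X2→Y5 (+1); matched 4.
No augmenting path remains; maximum matching = 4.
König certificate: {X1, X2, X5, Y2} is a vertex cover of size 4 (every listed pair touches it), so no matching can be larger.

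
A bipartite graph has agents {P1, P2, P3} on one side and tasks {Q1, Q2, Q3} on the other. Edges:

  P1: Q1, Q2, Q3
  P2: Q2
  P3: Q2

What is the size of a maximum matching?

Unit-capacity flow: source→left, listed edges, right→sink; max matching = max flow.
Augmenting path P1→Q1 (+1); matched 1.
Augmenting path P2→Q2 (+1); matched 2.
No augmenting path remains; maximum matching = 2.
König certificate: {P1, Q2} is a vertex cover of size 2 (every listed pair touches it), so no matching can be larger.

2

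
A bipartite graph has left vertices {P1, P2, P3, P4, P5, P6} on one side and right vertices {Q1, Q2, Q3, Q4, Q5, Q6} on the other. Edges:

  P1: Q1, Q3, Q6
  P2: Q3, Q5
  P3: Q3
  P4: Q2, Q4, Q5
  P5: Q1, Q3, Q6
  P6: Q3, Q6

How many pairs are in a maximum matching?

5

Unit-capacity flow: source→left, listed edges, right→sink; max matching = max flow.
Augmenting path P1→Q1 (+1); matched 1.
Augmenting path P2→Q3 (+1); matched 2.
Augmenting path P4→Q2 (+1); matched 3.
Augmenting path P5→Q6 (+1); matched 4.
Augmenting path P3→Q3→P2→Q5 (+1); matched 5.
No augmenting path remains; maximum matching = 5.
König certificate: {P2, P4, Q1, Q3, Q6} is a vertex cover of size 5 (every listed pair touches it), so no matching can be larger.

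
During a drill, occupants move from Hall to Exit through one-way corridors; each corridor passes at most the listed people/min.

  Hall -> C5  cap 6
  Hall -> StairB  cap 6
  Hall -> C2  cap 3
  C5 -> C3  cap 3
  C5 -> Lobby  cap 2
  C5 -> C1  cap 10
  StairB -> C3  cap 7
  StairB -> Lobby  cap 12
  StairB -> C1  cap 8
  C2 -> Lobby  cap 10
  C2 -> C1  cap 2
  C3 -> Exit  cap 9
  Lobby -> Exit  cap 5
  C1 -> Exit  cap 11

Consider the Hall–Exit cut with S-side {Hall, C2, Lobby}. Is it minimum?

Given cut capacity: 6 + 6 + 2 + 5 = 19.
Augment Hall→C5→C3→Exit: bottleneck 3, flow now 3.
Augment Hall→C5→Lobby→Exit: bottleneck 2, flow now 5.
Augment Hall→C5→C1→Exit: bottleneck 1, flow now 6.
Augment Hall→StairB→C3→Exit: bottleneck 6, flow now 12.
Augment Hall→C2→Lobby→Exit: bottleneck 3, flow now 15.
No augmenting path remains; maximum flow = 15.
In the residual graph, reachable from Hall: {Hall}.
Min-cut edges: Hall→C5 (6), Hall→StairB (6), Hall→C2 (3); capacity 6 + 6 + 3 = 15.
Cut capacity 19 exceeds the max flow 15, so it is not minimum.

No — its capacity is 19, but the minimum cut has capacity 15.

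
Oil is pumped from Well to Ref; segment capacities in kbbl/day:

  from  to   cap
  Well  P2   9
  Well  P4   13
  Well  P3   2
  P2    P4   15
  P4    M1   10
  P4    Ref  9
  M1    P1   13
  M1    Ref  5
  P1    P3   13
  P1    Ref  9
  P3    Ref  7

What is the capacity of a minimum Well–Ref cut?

21

Augment Well→P4→Ref: bottleneck 9, flow now 9.
Augment Well→P3→Ref: bottleneck 2, flow now 11.
Augment Well→P4→M1→Ref: bottleneck 4, flow now 15.
Augment Well→P2→P4→M1→Ref: bottleneck 1, flow now 16.
Augment Well→P2→P4→M1→P1→Ref: bottleneck 5, flow now 21.
No augmenting path remains; maximum flow = 21.
By max-flow min-cut, the minimum cut capacity equals the max flow.
In the residual graph, reachable from Well: {Well, P2, P4}.
Min-cut edges: Well→P3 (2), P4→M1 (10), P4→Ref (9); capacity 2 + 10 + 9 = 21.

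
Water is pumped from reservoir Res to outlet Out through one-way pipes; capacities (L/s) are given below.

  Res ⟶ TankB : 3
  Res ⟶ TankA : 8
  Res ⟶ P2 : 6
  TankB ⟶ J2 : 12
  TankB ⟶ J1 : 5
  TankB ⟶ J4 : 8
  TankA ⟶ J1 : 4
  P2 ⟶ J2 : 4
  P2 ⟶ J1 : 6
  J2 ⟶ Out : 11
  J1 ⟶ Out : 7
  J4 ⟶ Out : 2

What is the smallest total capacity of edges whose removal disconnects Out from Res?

Augment Res→TankB→J2→Out: bottleneck 3, flow now 3.
Augment Res→TankA→J1→Out: bottleneck 4, flow now 7.
Augment Res→P2→J2→Out: bottleneck 4, flow now 11.
Augment Res→P2→J1→Out: bottleneck 2, flow now 13.
No augmenting path remains; maximum flow = 13.
By max-flow min-cut, the minimum cut capacity equals the max flow.
In the residual graph, reachable from Res: {Res, TankA}.
Min-cut edges: Res→TankB (3), Res→P2 (6), TankA→J1 (4); capacity 3 + 6 + 4 = 13.

13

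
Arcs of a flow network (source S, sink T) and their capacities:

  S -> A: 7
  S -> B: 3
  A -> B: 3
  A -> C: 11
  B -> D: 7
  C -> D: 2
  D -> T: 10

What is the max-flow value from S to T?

Augment S→B→D→T: bottleneck 3, flow now 3.
Augment S→A→B→D→T: bottleneck 3, flow now 6.
Augment S→A→C→D→T: bottleneck 2, flow now 8.
No augmenting path remains; maximum flow = 8.
In the residual graph, reachable from S: {S, A, C}.
Min-cut edges: S→B (3), A→B (3), C→D (2); capacity 3 + 3 + 2 = 8.
This cut is saturated, so no flow can exceed 8.

8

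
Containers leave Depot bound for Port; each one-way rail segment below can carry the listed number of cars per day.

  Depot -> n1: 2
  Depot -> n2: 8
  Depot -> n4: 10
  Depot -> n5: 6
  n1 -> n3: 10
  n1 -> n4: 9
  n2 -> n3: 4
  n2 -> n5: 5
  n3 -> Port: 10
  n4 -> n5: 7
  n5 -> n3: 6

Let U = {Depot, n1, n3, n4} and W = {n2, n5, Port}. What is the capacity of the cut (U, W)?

Edges leaving {Depot, n1, n3, n4}: Depot→n2 (8), Depot→n5 (6), n3→Port (10), n4→n5 (7).
Cut capacity = 8 + 6 + 10 + 7 = 31.

31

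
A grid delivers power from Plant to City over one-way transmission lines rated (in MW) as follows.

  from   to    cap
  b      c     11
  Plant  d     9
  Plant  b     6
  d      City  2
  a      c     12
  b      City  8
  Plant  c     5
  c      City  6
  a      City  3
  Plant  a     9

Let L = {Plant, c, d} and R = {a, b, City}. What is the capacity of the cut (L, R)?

23

Edges leaving {Plant, c, d}: Plant→a (9), Plant→b (6), c→City (6), d→City (2).
Cut capacity = 9 + 6 + 6 + 2 = 23.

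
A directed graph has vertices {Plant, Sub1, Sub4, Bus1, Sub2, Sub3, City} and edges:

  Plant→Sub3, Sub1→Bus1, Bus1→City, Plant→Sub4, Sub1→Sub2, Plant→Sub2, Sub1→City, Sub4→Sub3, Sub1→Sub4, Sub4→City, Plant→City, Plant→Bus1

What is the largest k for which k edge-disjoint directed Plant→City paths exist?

3

Assign every edge capacity 1; by Menger, the answer equals the max flow.
Path Plant→City (+1); total 1.
Path Plant→Sub4→City (+1); total 2.
Path Plant→Bus1→City (+1); total 3.
No residual Plant→City path; max flow = 3.
Certifying cut of size 3: {Plant→Bus1, Plant→City, Plant→Sub4}.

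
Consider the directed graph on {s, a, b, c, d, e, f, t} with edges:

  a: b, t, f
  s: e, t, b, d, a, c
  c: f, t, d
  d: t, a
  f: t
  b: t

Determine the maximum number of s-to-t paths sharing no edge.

Assign every edge capacity 1; by Menger, the answer equals the max flow.
Path s→t (+1); total 1.
Path s→a→t (+1); total 2.
Path s→b→t (+1); total 3.
Path s→c→t (+1); total 4.
Path s→d→t (+1); total 5.
No residual s→t path; max flow = 5.
Certifying cut of size 5: {s→a, s→b, s→c, s→d, s→t}.

5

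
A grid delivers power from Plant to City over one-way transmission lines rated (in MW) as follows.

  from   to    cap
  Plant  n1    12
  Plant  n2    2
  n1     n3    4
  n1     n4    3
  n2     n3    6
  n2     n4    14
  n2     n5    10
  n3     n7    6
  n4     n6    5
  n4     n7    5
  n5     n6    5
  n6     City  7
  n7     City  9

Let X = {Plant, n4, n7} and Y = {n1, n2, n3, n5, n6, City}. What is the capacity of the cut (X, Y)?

28

Edges leaving {Plant, n4, n7}: Plant→n1 (12), Plant→n2 (2), n4→n6 (5), n7→City (9).
Cut capacity = 12 + 2 + 5 + 9 = 28.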